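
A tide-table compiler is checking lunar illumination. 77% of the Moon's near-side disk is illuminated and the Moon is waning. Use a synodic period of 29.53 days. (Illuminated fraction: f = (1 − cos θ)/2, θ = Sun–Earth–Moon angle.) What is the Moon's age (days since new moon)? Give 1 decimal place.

Invert f = (1 − cos θ)/2 to get cos θ = 1 − 2(0.77) = -0.540, hence θ₀ = arccos -0.540 = 122.7°.
Waning ⇒ past full, so θ = 360° − 122.7° = 237.3°.
Age = 29.53 × 237.3°/360° ≈ 19.47 days.

19.5 days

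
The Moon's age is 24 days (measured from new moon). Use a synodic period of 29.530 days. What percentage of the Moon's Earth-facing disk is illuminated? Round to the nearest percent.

Elongation θ = 360° × 24/29.530 ≈ 292.6°.
With cos θ = 0.384, the lit fraction is (1 − 0.384)/2 ≈ 0.308, so 31%.

31%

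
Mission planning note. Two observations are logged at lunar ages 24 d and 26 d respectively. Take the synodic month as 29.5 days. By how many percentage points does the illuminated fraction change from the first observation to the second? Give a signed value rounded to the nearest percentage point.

θ₁ = 360° × 24/29.5 = 292.9°, f₁ = (1 − cos θ₁)/2 = 0.306.
θ₂ = 360° × 26/29.5 = 317.3°, f₂ = (1 − cos θ₂)/2 = 0.133.
Change = f₂ − f₁ = -0.173 → -17 percentage points.

-17 pp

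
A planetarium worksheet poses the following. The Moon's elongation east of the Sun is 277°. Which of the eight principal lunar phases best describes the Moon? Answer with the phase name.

277° lies in the last quarter sector of the 8-phase cycle.

last quarter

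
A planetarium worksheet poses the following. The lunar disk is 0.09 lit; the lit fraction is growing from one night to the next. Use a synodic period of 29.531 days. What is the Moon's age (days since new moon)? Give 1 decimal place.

cos θ = 1 − 2f = 0.820, giving a principal value of 34.9°.
The Moon is waxing (0°–180°), so θ = 34.9° directly.
At 360°/29.531 d per day, 34.9° corresponds to 2.86 days.

2.9 days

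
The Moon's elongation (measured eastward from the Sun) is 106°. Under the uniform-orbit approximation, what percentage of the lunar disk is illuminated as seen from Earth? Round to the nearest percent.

cos 106° = (-0.276), so f = (1 − (-0.276))/2 = 0.638, i.e. 64%.

64%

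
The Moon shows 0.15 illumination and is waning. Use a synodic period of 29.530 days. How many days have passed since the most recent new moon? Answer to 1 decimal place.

25.8 days

Invert f = (1 − cos θ)/2 to get cos θ = 1 − 2(0.15) = 0.700, hence θ₀ = arccos 0.700 = 45.6°.
Waning ⇒ past full, so θ = 360° − 45.6° = 314.4°.
At 360°/29.530 d per day, 314.4° corresponds to 25.79 days.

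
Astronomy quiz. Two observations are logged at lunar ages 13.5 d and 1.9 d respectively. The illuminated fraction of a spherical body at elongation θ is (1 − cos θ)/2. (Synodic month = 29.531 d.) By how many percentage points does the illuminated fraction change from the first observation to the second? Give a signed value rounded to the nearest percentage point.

-94 pp

First observation: θ = 360°·13.5/29.531 = 164.6°, so f = 0.982.
Second observation: θ = 23.2°, f = 0.040.
Δf = 0.040 − 0.982 = -0.942, i.e. -94 pp.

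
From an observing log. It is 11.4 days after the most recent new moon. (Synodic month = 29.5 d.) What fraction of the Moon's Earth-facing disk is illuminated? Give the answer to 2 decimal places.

The Moon has covered 11.4/29.5 of its cycle, so θ ≈ 360° × 11.4/29.5 = 139.1°.
Illuminated fraction = (1 − cos 139.1°)/2 = (1 − (-0.756))/2 ≈ 0.878.

0.88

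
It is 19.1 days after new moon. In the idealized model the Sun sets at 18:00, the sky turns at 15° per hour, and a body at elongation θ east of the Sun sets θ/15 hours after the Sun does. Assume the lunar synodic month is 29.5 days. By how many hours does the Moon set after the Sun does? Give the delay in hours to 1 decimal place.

The Moon has covered 19.1/29.5 of its cycle, so θ ≈ 360° × 19.1/29.5 = 233.1°.
Delay after the Sun = 233.1° / (15°/h) ≈ 15.54 h.
So the Moon sets 15.54 h after the Sun.

15.5 h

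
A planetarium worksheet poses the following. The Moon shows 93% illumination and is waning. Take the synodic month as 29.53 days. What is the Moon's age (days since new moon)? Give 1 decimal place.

From f = (1 − cos θ)/2: cos θ = 1 − 2×0.93 = -0.860; arccos → 149.3°.
A waning Moon lies in 180°–360°, so θ = 360° − 149.3° = 210.7°.
That fraction of the synodic month is 210.7/360 × 29.53 d ≈ 17.28 d.

17.3 days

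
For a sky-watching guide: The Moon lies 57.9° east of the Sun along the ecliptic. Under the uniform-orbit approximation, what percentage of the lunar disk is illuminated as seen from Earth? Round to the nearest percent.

23%

f = (1 − cos 57.9°)/2 = (1 − 0.531)/2 ≈ 0.234, i.e. 23%.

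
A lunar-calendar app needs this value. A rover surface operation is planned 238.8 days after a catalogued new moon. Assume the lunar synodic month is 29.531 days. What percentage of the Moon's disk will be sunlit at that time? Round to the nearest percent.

238.8 d spans 8 complete synodic months (8 × 29.531 = 236.25 d) plus 2.55 d.
Elongation θ = 360° × 2.55/29.531 ≈ 31.1°.
With cos θ = 0.856, the lit fraction is (1 − 0.856)/2 ≈ 0.072, so 7%.

7%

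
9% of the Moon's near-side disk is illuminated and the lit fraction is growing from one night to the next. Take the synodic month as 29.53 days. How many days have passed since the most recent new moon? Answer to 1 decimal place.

Invert f = (1 − cos θ)/2 to get cos θ = 1 − 2(0.09) = 0.820, hence θ₀ = arccos 0.820 = 34.9°.
Waxing ⇒ before full, so θ = 34.9°.
That fraction of the synodic month is 34.9/360 × 29.53 d ≈ 2.86 d.

2.9 days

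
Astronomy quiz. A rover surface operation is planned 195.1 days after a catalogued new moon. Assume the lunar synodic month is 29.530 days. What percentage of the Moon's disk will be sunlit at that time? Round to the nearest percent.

89%

195.1/29.530 = 6.607 lunations, so 6 complete cycles and 17.92 d into the next.
The Moon has covered 17.92/29.530 of its cycle, so θ ≈ 360° × 17.92/29.530 = 218.5°.
With cos θ = (-0.783), the lit fraction is (1 − (-0.783))/2 ≈ 0.892, so 89%.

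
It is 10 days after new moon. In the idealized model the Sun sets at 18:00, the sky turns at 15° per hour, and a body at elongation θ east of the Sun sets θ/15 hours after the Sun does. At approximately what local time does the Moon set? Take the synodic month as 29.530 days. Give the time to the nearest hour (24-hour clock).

02:00

The Moon has covered 10/29.530 of its cycle, so θ ≈ 360° × 10/29.530 = 121.9°.
At 15° of sky rotation per hour, 121.9° corresponds to a 8.13 h lag.
18:00 + 8.13 h ≈ 02:08 → 02:00 to the nearest hour.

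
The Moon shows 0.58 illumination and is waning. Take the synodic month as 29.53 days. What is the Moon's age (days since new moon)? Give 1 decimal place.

21.4 days

From f = (1 − cos θ)/2: cos θ = 1 − 2×0.58 = -0.160; arccos → 99.2°.
Since the Moon is past full (waning), take the reflex angle: θ = 360° − 99.2° = 260.8°.
At 360°/29.53 d per day, 260.8° corresponds to 21.39 days.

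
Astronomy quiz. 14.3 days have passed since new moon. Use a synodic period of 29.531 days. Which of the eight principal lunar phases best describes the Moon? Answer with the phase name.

full moon

θ ≈ 360° × 14.3/29.531 = 174°, which falls in the full moon sector.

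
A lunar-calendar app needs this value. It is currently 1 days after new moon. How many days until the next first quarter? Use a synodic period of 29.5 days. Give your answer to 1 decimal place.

6.4 days

First quarter occurs at elongation 90°, i.e. at age 29.5 × 90/360 = 7.375 d.
So 6.375 days remain (7.375 − 1).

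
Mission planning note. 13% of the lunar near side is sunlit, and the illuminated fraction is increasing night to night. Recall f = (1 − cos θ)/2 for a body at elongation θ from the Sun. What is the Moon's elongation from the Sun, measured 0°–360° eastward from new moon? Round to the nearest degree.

42°

Invert f = (1 − cos θ)/2 to get cos θ = 1 − 2(0.13) = 0.740, hence θ₀ = arccos 0.740 = 42.3°.
Waxing ⇒ before full, so θ = 42.3°.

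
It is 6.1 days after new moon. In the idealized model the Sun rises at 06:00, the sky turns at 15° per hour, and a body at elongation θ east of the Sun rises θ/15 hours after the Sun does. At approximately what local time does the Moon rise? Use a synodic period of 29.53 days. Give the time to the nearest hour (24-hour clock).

Phase angle: θ = 360°·(6.1 d)/(29.53 d) = 74.4°.
Delay after the Sun = 74.4° / (15°/h) ≈ 4.96 h.
06:00 + 4.96 h ≈ 10:57 → 11:00 to the nearest hour.

11:00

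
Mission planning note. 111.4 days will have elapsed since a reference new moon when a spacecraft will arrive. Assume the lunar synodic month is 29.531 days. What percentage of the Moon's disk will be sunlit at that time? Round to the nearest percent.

43%

Reduce mod P: 111.4 − 3×29.531 = 22.81 d into the current lunation.
Phase angle: θ = 360°·(22.81 d)/(29.531 d) = 278.0°.
With cos θ = 0.140, the lit fraction is (1 − 0.140)/2 ≈ 0.430, so 43%.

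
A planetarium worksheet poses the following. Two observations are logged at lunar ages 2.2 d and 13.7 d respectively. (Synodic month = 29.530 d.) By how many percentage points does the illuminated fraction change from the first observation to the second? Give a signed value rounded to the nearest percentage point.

θ₁ = 360° × 2.2/29.530 = 26.8°, f₁ = (1 − cos θ₁)/2 = 0.054.
θ₂ = 360° × 13.7/29.530 = 167.0°, f₂ = (1 − cos θ₂)/2 = 0.987.
Change = f₂ − f₁ = +0.933 → +93 percentage points.

+93 pp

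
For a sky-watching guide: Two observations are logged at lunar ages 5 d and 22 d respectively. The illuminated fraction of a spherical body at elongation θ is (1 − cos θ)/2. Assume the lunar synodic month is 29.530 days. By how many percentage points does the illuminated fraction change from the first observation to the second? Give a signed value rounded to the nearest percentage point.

θ₁ = 360° × 5/29.530 = 61.0°, f₁ = (1 − cos θ₁)/2 = 0.257.
θ₂ = 360° × 22/29.530 = 268.2°, f₂ = (1 − cos θ₂)/2 = 0.516.
Change = f₂ − f₁ = +0.258 → +26 percentage points.

+26 percentage points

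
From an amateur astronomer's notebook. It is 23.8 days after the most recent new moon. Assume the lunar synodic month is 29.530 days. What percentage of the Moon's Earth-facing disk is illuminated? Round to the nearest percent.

Phase angle: θ = 360°·(23.8 d)/(29.530 d) = 290.1°.
cos 290.1° = 0.344, so f = (1 − 0.344)/2 = 0.328, so 33%.

33%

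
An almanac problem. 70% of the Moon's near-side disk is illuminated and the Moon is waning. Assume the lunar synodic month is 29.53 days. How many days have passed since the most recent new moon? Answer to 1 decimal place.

20.2 days

From f = (1 − cos θ)/2: cos θ = 1 − 2×0.70 = -0.400; arccos → 113.6°.
Waning ⇒ past full, so θ = 360° − 113.6° = 246.4°.
That fraction of the synodic month is 246.4/360 × 29.53 d ≈ 20.21 d.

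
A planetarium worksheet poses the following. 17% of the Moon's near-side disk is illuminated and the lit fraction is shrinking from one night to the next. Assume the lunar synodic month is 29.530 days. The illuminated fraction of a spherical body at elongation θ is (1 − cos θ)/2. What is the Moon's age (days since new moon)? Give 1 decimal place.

25.5 days

From f = (1 − cos θ)/2: cos θ = 1 − 2×0.17 = 0.660; arccos → 48.7°.
Waning ⇒ past full, so θ = 360° − 48.7° = 311.3°.
At 360°/29.530 d per day, 311.3° corresponds to 25.54 days.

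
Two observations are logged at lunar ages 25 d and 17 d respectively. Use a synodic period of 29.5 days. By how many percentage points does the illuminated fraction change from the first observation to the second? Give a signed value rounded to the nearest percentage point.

θ₁ = 360° × 25/29.5 = 305.1°, f₁ = (1 − cos θ₁)/2 = 0.213.
θ₂ = 360° × 17/29.5 = 207.5°, f₂ = (1 − cos θ₂)/2 = 0.944.
Change = f₂ − f₁ = +0.731 → +73 percentage points.

+73 pp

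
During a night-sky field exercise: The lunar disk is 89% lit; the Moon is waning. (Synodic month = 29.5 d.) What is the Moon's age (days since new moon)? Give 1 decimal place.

From f = (1 − cos θ)/2: cos θ = 1 − 2×0.89 = -0.780; arccos → 141.3°.
A waning Moon lies in 180°–360°, so θ = 360° − 141.3° = 218.7°.
Age = 29.5 × 218.7°/360° ≈ 17.92 days.

17.9 days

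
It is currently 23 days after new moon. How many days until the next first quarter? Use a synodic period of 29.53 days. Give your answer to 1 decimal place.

13.9 days

First quarter is 0.25 of the way through the cycle: age 0.25 × 29.53 = 7.383 d.
This lunation's first quarter (7.383 d) has passed, so add one period: 36.913 − 23 = 13.913 days.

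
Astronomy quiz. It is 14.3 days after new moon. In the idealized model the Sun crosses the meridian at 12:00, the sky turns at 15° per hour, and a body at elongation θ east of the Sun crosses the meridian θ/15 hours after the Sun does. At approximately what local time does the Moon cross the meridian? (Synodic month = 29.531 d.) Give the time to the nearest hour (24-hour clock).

00:00

The Moon has covered 14.3/29.531 of its cycle, so θ ≈ 360° × 14.3/29.531 = 174.3°.
The Moon trails the Sun by θ/15 = 174.3/15 ≈ 11.62 hours.
12:00 + 11.62 h ≈ 23:37 → 00:00 to the nearest hour.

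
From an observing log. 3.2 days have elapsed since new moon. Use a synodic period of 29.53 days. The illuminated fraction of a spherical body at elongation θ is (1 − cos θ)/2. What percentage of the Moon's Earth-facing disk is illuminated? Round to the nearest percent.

The Moon has covered 3.2/29.53 of its cycle, so θ ≈ 360° × 3.2/29.53 = 39.0°.
cos 39.0° = 0.777, so f = (1 − 0.777)/2 = 0.111, so 11%.

11%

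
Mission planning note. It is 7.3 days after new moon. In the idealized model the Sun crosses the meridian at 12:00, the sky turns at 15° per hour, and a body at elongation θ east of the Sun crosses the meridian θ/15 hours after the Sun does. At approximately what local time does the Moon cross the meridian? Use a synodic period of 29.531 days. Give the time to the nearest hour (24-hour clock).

18:00

Phase angle: θ = 360°·(7.3 d)/(29.531 d) = 89.0°.
At 15° of sky rotation per hour, 89.0° corresponds to a 5.93 h lag.
12:00 + 5.93 h ≈ 17:56 → 18:00 to the nearest hour.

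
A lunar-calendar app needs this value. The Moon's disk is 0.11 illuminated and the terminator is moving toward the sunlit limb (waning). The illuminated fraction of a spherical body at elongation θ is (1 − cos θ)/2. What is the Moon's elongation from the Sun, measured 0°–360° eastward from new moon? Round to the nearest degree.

Invert f = (1 − cos θ)/2 to get cos θ = 1 − 2(0.11) = 0.780, hence θ₀ = arccos 0.780 = 38.7°.
Since the Moon is past full (waning), take the reflex angle: θ = 360° − 38.7° = 321.3°.

321°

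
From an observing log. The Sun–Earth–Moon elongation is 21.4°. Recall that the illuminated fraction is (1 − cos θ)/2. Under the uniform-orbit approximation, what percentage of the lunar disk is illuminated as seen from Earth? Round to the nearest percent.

cos 21.4° = 0.931, so f = (1 − 0.931)/2 = 0.034, i.e. 3%.

3%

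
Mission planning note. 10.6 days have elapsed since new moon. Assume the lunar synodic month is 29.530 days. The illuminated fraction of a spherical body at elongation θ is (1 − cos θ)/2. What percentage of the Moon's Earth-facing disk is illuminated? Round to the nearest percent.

82%

Elongation θ = 360° × 10.6/29.530 ≈ 129.2°.
With cos θ = (-0.632), the lit fraction is (1 − (-0.632))/2 ≈ 0.816, so 82%.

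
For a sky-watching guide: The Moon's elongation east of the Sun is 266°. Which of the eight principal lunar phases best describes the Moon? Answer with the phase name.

last quarter

The last quarter sector spans roughly 248°–292°; 266° falls inside it.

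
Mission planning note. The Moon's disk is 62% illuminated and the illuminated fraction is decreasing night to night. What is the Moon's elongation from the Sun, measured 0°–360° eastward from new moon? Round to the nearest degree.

Invert f = (1 − cos θ)/2 to get cos θ = 1 − 2(0.62) = -0.240, hence θ₀ = arccos -0.240 = 103.9°.
Since the Moon is past full (waning), take the reflex angle: θ = 360° − 103.9° = 256.1°.

256°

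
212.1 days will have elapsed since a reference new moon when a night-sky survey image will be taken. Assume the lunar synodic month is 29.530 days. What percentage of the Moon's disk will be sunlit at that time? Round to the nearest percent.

29%

212.1 d spans 7 complete synodic months (7 × 29.530 = 206.71 d) plus 5.39 d.
Elongation θ = 360° × 5.39/29.530 ≈ 65.7°.
cos 65.7° = 0.411, so f = (1 − 0.411)/2 = 0.294, so 29%.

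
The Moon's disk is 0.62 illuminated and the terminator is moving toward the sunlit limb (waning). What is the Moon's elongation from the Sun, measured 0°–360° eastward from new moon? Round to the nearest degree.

From f = (1 − cos θ)/2: cos θ = 1 − 2×0.62 = -0.240; arccos → 103.9°.
Since the Moon is past full (waning), take the reflex angle: θ = 360° − 103.9° = 256.1°.

256°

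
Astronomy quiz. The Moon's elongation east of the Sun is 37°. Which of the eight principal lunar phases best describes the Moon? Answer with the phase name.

The waxing crescent sector spans roughly 22°–68°; 37° falls inside it.

waxing crescent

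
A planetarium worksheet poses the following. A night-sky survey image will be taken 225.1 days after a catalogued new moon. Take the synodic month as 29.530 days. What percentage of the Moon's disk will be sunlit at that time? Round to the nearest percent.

Reduce mod P: 225.1 − 7×29.530 = 18.39 d into the current lunation.
The Moon has covered 18.39/29.530 of its cycle, so θ ≈ 360° × 18.39/29.530 = 224.2°.
cos 224.2° = (-0.717), so f = (1 − (-0.717))/2 = 0.859, so 86%.

86%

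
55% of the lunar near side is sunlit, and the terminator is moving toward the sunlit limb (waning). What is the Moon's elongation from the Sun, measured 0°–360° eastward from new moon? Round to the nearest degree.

264°

Invert f = (1 − cos θ)/2 to get cos θ = 1 − 2(0.55) = -0.100, hence θ₀ = arccos -0.100 = 95.7°.
A waning Moon lies in 180°–360°, so θ = 360° − 95.7° = 264.3°.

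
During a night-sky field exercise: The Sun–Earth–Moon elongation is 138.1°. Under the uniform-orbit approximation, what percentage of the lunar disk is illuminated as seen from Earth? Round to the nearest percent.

87%

Half-versine of 138.1°: (1 − (-0.744))/2 = 0.872, i.e. 87%.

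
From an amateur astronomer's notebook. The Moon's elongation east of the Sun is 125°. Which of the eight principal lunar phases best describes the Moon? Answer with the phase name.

125° lies in the waxing gibbous sector of the 8-phase cycle.

waxing gibbous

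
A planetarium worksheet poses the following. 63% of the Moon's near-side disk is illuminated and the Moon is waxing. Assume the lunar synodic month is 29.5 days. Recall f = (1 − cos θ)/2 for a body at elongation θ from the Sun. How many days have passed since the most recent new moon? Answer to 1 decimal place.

From f = (1 − cos θ)/2: cos θ = 1 − 2×0.63 = -0.260; arccos → 105.1°.
The Moon is waxing (0°–180°), so θ = 105.1° directly.
At 360°/29.5 d per day, 105.1° corresponds to 8.61 days.

8.6 days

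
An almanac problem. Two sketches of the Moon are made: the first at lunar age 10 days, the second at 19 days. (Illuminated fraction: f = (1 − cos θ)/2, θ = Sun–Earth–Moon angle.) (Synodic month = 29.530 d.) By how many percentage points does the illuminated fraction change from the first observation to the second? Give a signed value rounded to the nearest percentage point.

θ₁ = 360° × 10/29.530 = 121.9°, f₁ = (1 − cos θ₁)/2 = 0.764.
θ₂ = 360° × 19/29.530 = 231.6°, f₂ = (1 − cos θ₂)/2 = 0.810.
Change = f₂ − f₁ = +0.046 → +5 percentage points.

+5 pp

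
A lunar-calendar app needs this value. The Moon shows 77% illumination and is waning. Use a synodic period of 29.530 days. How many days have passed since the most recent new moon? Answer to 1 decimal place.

From f = (1 − cos θ)/2: cos θ = 1 − 2×0.77 = -0.540; arccos → 122.7°.
Waning ⇒ past full, so θ = 360° − 122.7° = 237.3°.
Age = 29.530 × 237.3°/360° ≈ 19.47 days.

19.5 days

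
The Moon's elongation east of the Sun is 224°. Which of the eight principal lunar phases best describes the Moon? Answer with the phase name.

The waning gibbous sector spans roughly 202°–248°; 224° falls inside it.

waning gibbous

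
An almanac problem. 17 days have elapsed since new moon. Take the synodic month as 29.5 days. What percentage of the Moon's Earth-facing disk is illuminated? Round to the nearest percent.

94%

Elongation θ = 360° × 17/29.5 ≈ 207.5°.
Illuminated fraction = (1 − cos 207.5°)/2 = (1 − (-0.887))/2 ≈ 0.944, so 94%.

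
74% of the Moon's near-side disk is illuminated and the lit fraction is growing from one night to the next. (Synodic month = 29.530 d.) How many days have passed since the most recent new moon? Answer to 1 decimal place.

9.7 days

From f = (1 − cos θ)/2: cos θ = 1 − 2×0.74 = -0.480; arccos → 118.7°.
Waxing ⇒ before full, so θ = 118.7°.
Age = 29.530 × 118.7°/360° ≈ 9.74 days.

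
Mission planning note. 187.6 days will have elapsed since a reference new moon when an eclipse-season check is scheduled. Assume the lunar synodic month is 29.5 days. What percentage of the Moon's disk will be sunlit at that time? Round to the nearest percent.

Reduce mod P: 187.6 − 6×29.5 = 10.60 d into the current lunation.
Phase angle: θ = 360°·(10.60 d)/(29.5 d) = 129.4°.
With cos θ = (-0.634), the lit fraction is (1 − (-0.634))/2 ≈ 0.817, so 82%.

82%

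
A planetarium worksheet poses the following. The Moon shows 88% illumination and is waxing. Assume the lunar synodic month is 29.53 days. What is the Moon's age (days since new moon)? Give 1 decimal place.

cos θ = 1 − 2f = -0.760, giving a principal value of 139.5°.
The Moon is waxing (0°–180°), so θ = 139.5° directly.
At 360°/29.53 d per day, 139.5° corresponds to 11.44 days.

11.4 days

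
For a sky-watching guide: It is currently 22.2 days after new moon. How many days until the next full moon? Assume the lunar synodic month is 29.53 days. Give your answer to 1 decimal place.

Full moon occurs at elongation 180°, i.e. at age 29.53 × 180/360 = 14.765 d.
Already past this cycle's full moon; the next is at 14.765 + 29.53 = 44.295 d, so 44.295 − 22.2 = 22.095 days.

22.1 days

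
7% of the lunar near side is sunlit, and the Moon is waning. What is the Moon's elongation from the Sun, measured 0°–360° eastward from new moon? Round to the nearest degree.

329°

From f = (1 − cos θ)/2: cos θ = 1 − 2×0.07 = 0.860; arccos → 30.7°.
Waning ⇒ past full, so θ = 360° − 30.7° = 329.3°.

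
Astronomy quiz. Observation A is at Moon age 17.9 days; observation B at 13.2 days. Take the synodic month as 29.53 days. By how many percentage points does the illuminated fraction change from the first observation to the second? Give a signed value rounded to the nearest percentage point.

First observation: θ = 360°·17.9/29.53 = 218.2°, so f = 0.893.
Second observation: θ = 160.9°, f = 0.973.
Δf = 0.973 − 0.893 = +0.080, i.e. +8 pp.

+8 percentage points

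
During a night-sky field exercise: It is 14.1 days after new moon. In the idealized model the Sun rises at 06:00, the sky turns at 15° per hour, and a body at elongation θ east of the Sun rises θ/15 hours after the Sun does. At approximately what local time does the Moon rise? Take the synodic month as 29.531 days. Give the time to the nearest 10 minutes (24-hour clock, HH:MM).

Phase angle: θ = 360°·(14.1 d)/(29.531 d) = 171.9°.
The Moon trails the Sun by θ/15 = 171.9/15 ≈ 11.46 hours.
06:00 + 11.459 h ≈ 17:28 → 17:30 to the nearest ten minutes.

17:30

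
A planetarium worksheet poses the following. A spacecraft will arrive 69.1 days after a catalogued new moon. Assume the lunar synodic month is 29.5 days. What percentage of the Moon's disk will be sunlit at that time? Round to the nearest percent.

69.1 d spans 2 complete synodic months (2 × 29.5 = 59.00 d) plus 10.10 d.
The Moon has covered 10.10/29.5 of its cycle, so θ ≈ 360° × 10.10/29.5 = 123.3°.
Illuminated fraction = (1 − cos 123.3°)/2 = (1 − (-0.548))/2 ≈ 0.774, so 77%.

77%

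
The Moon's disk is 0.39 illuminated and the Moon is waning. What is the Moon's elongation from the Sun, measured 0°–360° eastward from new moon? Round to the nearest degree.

cos θ = 1 − 2f = 0.220, giving a principal value of 77.3°.
Waning ⇒ past full, so θ = 360° − 77.3° = 282.7°.

283°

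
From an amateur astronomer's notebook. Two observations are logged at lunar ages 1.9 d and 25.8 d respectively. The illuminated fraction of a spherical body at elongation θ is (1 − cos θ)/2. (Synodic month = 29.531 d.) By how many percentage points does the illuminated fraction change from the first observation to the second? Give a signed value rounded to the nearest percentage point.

θ₁ = 360° × 1.9/29.531 = 23.2°, f₁ = (1 − cos θ₁)/2 = 0.040.
θ₂ = 360° × 25.8/29.531 = 314.5°, f₂ = (1 − cos θ₂)/2 = 0.149.
Change = f₂ − f₁ = +0.109 → +11 percentage points.

+11 percentage points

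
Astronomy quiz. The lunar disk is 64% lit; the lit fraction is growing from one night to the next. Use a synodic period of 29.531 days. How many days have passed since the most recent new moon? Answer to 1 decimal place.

From f = (1 − cos θ)/2: cos θ = 1 − 2×0.64 = -0.280; arccos → 106.3°.
Waxing ⇒ before full, so θ = 106.3°.
Age = 29.531 × 106.3°/360° ≈ 8.72 days.

8.7 days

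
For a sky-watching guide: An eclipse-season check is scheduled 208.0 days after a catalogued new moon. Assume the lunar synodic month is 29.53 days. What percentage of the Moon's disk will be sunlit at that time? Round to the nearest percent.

2%

208.0/29.53 = 7.044 lunations, so 7 complete cycles and 1.29 d into the next.
Elongation θ = 360° × 1.29/29.53 ≈ 15.7°.
cos 15.7° = 0.963, so f = (1 − 0.963)/2 = 0.019, so 2%.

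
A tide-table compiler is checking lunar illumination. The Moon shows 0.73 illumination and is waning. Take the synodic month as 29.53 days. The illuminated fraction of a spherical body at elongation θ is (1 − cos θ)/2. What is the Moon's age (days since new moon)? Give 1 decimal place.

From f = (1 − cos θ)/2: cos θ = 1 − 2×0.73 = -0.460; arccos → 117.4°.
A waning Moon lies in 180°–360°, so θ = 360° − 117.4° = 242.6°.
At 360°/29.53 d per day, 242.6° corresponds to 19.90 days.

19.9 days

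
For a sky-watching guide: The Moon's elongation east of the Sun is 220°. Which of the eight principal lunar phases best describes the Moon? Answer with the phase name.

220° lies in the waning gibbous sector of the 8-phase cycle.

waning gibbous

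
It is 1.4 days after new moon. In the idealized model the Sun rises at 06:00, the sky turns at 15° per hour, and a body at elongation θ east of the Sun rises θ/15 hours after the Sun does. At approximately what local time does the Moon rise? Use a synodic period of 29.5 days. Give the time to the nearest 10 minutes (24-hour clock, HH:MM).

Phase angle: θ = 360°·(1.4 d)/(29.5 d) = 17.1°.
Delay after the Sun = 17.1° / (15°/h) ≈ 1.14 h.
06:00 + 1.139 h ≈ 07:08 → 07:10 to the nearest ten minutes.

07:10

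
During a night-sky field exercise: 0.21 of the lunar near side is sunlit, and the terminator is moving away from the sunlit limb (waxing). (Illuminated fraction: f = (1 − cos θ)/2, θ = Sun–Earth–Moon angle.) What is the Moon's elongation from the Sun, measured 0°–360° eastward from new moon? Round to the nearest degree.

cos θ = 1 − 2f = 0.580, giving a principal value of 54.5°.
The Moon is waxing (0°–180°), so θ = 54.5° directly.

55°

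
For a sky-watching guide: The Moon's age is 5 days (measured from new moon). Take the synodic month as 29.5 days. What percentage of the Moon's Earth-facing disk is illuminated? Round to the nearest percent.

26%

Phase angle: θ = 360°·(5 d)/(29.5 d) = 61.0°.
With cos θ = 0.485, the lit fraction is (1 − 0.485)/2 ≈ 0.258, so 26%.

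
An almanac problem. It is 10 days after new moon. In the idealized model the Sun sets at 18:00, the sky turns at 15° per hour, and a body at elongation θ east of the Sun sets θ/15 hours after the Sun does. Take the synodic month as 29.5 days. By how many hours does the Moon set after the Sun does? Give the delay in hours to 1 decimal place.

8.1 h

Phase angle: θ = 360°·(10 d)/(29.5 d) = 122.0°.
At 15° of sky rotation per hour, 122.0° corresponds to a 8.14 h lag.
So the Moon sets 8.14 h after the Sun.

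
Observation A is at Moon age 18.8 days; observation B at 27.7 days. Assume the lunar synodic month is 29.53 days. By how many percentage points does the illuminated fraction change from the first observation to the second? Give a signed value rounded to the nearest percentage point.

First observation: θ = 360°·18.8/29.53 = 229.2°, so f = 0.827.
Second observation: θ = 337.7°, f = 0.037.
Δf = 0.037 − 0.827 = -0.789, i.e. -79 pp.

-79 pp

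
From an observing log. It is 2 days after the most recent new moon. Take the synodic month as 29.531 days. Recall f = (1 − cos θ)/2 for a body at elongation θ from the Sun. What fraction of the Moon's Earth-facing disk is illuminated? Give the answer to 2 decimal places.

Elongation θ = 360° × 2/29.531 ≈ 24.4°.
Illuminated fraction = (1 − cos 24.4°)/2 = (1 − 0.911)/2 ≈ 0.045.

0.04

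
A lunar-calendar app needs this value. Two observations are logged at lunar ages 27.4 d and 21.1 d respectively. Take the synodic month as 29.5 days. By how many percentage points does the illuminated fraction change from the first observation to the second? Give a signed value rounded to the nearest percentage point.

First observation: θ = 360°·27.4/29.5 = 334.4°, so f = 0.049.
Second observation: θ = 257.5°, f = 0.608.
Δf = 0.608 − 0.049 = +0.559, i.e. +56 pp.

+56 percentage points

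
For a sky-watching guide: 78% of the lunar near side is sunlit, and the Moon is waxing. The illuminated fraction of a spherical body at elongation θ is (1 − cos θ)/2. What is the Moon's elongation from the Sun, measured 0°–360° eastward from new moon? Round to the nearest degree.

cos θ = 1 − 2f = -0.560, giving a principal value of 124.1°.
The Moon is waxing (0°–180°), so θ = 124.1° directly.

124°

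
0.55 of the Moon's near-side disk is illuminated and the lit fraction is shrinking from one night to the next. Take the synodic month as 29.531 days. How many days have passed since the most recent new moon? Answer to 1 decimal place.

21.7 days

From f = (1 − cos θ)/2: cos θ = 1 − 2×0.55 = -0.100; arccos → 95.7°.
A waning Moon lies in 180°–360°, so θ = 360° − 95.7° = 264.3°.
Age = 29.531 × 264.3°/360° ≈ 21.68 days.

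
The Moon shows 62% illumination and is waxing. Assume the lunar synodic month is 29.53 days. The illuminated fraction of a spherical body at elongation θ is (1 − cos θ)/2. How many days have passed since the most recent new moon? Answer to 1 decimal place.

From f = (1 − cos θ)/2: cos θ = 1 − 2×0.62 = -0.240; arccos → 103.9°.
The Moon is waxing (0°–180°), so θ = 103.9° directly.
That fraction of the synodic month is 103.9/360 × 29.53 d ≈ 8.52 d.

8.5 days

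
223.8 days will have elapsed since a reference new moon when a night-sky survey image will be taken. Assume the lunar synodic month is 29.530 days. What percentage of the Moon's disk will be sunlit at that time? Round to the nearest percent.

94%

Reduce mod P: 223.8 − 7×29.530 = 17.09 d into the current lunation.
Phase angle: θ = 360°·(17.09 d)/(29.530 d) = 208.3°.
cos 208.3° = (-0.880), so f = (1 − (-0.880))/2 = 0.940, so 94%.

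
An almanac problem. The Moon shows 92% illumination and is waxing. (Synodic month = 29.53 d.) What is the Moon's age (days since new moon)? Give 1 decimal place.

12.1 days

Invert f = (1 − cos θ)/2 to get cos θ = 1 − 2(0.92) = -0.840, hence θ₀ = arccos -0.840 = 147.1°.
Before full moon the principal value applies: θ = 147.1°.
Age = 29.53 × 147.1°/360° ≈ 12.07 days.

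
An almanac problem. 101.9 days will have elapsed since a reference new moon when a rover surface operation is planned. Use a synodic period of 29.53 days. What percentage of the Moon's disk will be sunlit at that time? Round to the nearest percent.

98%

101.9/29.53 = 3.451 lunations, so 3 complete cycles and 13.31 d into the next.
Phase angle: θ = 360°·(13.31 d)/(29.53 d) = 162.3°.
With cos θ = (-0.952), the lit fraction is (1 − (-0.952))/2 ≈ 0.976, so 98%.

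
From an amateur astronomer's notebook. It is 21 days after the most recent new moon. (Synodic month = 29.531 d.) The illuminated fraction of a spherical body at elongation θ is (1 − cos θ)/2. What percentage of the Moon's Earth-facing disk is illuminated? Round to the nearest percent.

62%

The Moon has covered 21/29.531 of its cycle, so θ ≈ 360° × 21/29.531 = 256.0°.
Illuminated fraction = (1 − cos 256.0°)/2 = (1 − (-0.242))/2 ≈ 0.621, so 62%.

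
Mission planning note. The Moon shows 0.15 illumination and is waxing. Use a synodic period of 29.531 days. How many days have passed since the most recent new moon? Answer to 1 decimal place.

Invert f = (1 − cos θ)/2 to get cos θ = 1 − 2(0.15) = 0.700, hence θ₀ = arccos 0.700 = 45.6°.
The Moon is waxing (0°–180°), so θ = 45.6° directly.
That fraction of the synodic month is 45.6/360 × 29.531 d ≈ 3.74 d.

3.7 days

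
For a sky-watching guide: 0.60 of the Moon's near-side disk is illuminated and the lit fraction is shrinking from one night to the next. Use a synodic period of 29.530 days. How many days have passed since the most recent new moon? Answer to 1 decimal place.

From f = (1 − cos θ)/2: cos θ = 1 − 2×0.60 = -0.200; arccos → 101.5°.
A waning Moon lies in 180°–360°, so θ = 360° − 101.5° = 258.5°.
Age = 29.530 × 258.5°/360° ≈ 21.20 days.

21.2 days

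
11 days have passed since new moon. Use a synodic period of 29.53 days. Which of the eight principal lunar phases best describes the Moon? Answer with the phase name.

waxing gibbous

At 11/29.53 of the cycle, θ ≈ 134° — the waxing gibbous range.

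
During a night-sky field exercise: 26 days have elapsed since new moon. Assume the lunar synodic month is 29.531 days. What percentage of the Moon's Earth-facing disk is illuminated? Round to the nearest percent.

13%

Phase angle: θ = 360°·(26 d)/(29.531 d) = 317.0°.
cos 317.0° = 0.731, so f = (1 − 0.731)/2 = 0.135, so 13%.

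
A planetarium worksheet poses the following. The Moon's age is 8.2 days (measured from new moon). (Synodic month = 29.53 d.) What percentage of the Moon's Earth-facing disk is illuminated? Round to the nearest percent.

Phase angle: θ = 360°·(8.2 d)/(29.53 d) = 100.0°.
cos 100.0° = (-0.173), so f = (1 − (-0.173))/2 = 0.587, so 59%.

59%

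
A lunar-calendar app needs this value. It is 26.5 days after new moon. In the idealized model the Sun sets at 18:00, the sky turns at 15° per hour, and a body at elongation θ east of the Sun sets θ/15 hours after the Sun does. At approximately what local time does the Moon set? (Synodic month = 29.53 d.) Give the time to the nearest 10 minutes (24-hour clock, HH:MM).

15:30

Elongation θ = 360° × 26.5/29.53 ≈ 323.1°.
Delay after the Sun = 323.1° / (15°/h) ≈ 21.54 h.
18:00 + 21.537 h ≈ 15:32 → 15:30 to the nearest ten minutes.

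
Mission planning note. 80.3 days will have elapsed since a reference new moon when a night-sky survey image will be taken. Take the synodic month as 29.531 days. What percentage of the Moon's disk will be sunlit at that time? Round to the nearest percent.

Reduce mod P: 80.3 − 2×29.531 = 21.24 d into the current lunation.
The Moon has covered 21.24/29.531 of its cycle, so θ ≈ 360° × 21.24/29.531 = 258.9°.
cos 258.9° = (-0.192), so f = (1 − (-0.192))/2 = 0.596, so 60%.

60%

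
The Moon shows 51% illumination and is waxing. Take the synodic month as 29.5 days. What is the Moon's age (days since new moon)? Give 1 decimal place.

Invert f = (1 − cos θ)/2 to get cos θ = 1 − 2(0.51) = -0.020, hence θ₀ = arccos -0.020 = 91.1°.
The Moon is waxing (0°–180°), so θ = 91.1° directly.
That fraction of the synodic month is 91.1/360 × 29.5 d ≈ 7.47 d.

7.5 days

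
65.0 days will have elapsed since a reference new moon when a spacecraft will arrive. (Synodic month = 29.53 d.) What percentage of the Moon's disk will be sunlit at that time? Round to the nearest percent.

Reduce mod P: 65.0 − 2×29.53 = 5.94 d into the current lunation.
The Moon has covered 5.94/29.53 of its cycle, so θ ≈ 360° × 5.94/29.53 = 72.4°.
cos 72.4° = 0.302, so f = (1 − 0.302)/2 = 0.349, so 35%.

35%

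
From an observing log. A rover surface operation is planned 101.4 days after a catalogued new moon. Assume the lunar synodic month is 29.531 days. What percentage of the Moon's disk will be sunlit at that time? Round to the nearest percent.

Reduce mod P: 101.4 − 3×29.531 = 12.81 d into the current lunation.
Elongation θ = 360° × 12.81/29.531 ≈ 156.1°.
With cos θ = (-0.914), the lit fraction is (1 − (-0.914))/2 ≈ 0.957, so 96%.

96%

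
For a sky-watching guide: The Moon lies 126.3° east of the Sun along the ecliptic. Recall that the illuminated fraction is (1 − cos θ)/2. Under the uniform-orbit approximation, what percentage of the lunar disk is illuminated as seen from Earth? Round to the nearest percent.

cos 126.3° = (-0.592), so f = (1 − (-0.592))/2 = 0.796, i.e. 80%.

80%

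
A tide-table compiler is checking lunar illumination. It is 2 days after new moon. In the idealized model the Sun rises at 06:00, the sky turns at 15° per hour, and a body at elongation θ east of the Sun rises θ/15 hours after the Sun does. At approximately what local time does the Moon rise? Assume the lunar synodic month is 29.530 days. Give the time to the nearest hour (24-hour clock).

08:00

Phase angle: θ = 360°·(2 d)/(29.530 d) = 24.4°.
At 15° of sky rotation per hour, 24.4° corresponds to a 1.63 h lag.
06:00 + 1.63 h ≈ 07:38 → 08:00 to the nearest hour.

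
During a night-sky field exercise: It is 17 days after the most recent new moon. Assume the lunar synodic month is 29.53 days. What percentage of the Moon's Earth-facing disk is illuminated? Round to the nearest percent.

The Moon has covered 17/29.53 of its cycle, so θ ≈ 360° × 17/29.53 = 207.2°.
cos 207.2° = (-0.889), so f = (1 − (-0.889))/2 = 0.945, so 94%.

94%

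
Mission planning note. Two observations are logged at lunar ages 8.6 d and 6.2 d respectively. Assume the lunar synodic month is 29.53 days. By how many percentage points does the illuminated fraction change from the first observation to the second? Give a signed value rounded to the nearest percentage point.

θ₁ = 360° × 8.6/29.53 = 104.8°, f₁ = (1 − cos θ₁)/2 = 0.628.
θ₂ = 360° × 6.2/29.53 = 75.6°, f₂ = (1 − cos θ₂)/2 = 0.376.
Change = f₂ − f₁ = -0.253 → -25 percentage points.

-25 pp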